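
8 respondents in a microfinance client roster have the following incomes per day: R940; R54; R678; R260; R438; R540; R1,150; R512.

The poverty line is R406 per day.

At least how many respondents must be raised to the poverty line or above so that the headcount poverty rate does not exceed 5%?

2 of the 8 respondents are poor, so H = 2/8 = 0.250.
A headcount ratio of at most 5% allows at most ⌊0.05 × 8⌋ = 0 poor respondents.
So at least 2 − 0 = 2 must be lifted.

2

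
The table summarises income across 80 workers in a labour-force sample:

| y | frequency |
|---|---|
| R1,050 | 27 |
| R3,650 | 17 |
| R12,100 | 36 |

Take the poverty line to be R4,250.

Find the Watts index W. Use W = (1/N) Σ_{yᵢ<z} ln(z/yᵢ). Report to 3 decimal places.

Poor units: 27×R1,050, 17×R3,650 (q = 44 of N = 80).
Log shortfalls: ln(4250/1050) = 1.3981 (×27); ln(4250/3650) = 0.1522 (×17).
W = 40.336739 / 80 = 0.504.

0.504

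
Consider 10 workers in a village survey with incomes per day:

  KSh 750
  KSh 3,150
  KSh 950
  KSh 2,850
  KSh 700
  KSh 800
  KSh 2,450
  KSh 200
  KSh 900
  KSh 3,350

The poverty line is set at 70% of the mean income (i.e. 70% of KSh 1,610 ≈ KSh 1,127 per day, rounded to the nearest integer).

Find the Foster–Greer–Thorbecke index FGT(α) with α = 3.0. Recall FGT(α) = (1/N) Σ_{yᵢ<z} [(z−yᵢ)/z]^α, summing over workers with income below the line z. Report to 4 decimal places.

Poor units: KSh 200, KSh 700, KSh 750, KSh 800, KSh 900, KSh 950 (q = 6 of N = 10).
Relative gaps: (1127−200)/1127 = 0.8225; (1127−700)/1127 = 0.3789; (1127−750)/1127 = 0.3345; (1127−800)/1127 = 0.2902; (1127−900)/1127 = 0.2014; (1127−950)/1127 = 0.1571.
Raised to α = 3.0: 0.55650; 0.05439; 0.03743; 0.02443; 0.00817; 0.00387.
Sum = 0.684797; FGT(3.0) = 0.684797 / 10 = 0.0685.

0.0685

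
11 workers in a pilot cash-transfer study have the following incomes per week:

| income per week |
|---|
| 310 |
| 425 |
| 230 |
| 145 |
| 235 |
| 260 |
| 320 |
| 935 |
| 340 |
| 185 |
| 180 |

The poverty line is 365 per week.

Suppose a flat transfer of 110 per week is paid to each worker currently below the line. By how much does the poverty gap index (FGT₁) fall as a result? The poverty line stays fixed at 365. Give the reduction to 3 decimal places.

0.194

Before: below the line — 145, 180, 185, 230, 235, 260, 310, 320, 340; poverty gap index (FGT₁) = 0.26899.
After the 110 transfer: below the line — 255, 290, 295, 340, 345; poverty gap index (FGT₁) = 0.07472.
Reduction = 0.26899 − 0.07472 = 0.194.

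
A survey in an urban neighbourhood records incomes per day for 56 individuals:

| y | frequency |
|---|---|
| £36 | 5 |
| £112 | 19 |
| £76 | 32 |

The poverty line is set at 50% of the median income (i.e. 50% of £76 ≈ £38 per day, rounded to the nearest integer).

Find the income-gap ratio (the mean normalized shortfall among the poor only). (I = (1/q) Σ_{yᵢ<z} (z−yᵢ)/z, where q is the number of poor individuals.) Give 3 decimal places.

Poor units: 5×£36 (q = 5 of N = 56).
Shortfall ratios (z−y)/z: 0.0526 (×5); sum = 0.263158.
I averages over the q = 5 poor units only: 0.263158 / 5 = 0.053.

0.053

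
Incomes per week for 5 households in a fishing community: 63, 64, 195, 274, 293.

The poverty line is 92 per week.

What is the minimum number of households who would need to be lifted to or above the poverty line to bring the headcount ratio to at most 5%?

Currently q = 2 of N = 5 are below the line (H = 0.400).
A headcount ratio of at most 5% allows at most ⌊0.05 × 5⌋ = 0 poor households.
So at least 2 − 0 = 2 must be lifted.

2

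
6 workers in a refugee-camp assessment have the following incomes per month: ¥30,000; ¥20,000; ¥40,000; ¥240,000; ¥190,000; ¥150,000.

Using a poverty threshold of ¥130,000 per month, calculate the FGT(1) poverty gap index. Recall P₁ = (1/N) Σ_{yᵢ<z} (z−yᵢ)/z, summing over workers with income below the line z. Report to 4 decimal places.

Below z: ¥20,000, ¥30,000, ¥40,000 (q = 3 of N = 6).
Gap ratios (z−y)/z: (130000−20000)/130000 = 0.8462; (130000−30000)/130000 = 0.7692; (130000−40000)/130000 = 0.6923.
Σ = 2.307692. Dividing by the full population N = 6 gives P₁ = 0.3846.

0.3846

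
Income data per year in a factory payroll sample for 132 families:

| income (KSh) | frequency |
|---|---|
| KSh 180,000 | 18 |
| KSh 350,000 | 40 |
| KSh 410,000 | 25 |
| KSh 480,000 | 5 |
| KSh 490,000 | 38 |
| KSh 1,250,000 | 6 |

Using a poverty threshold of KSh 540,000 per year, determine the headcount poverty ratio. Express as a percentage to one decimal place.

95.5%

126 of the 132 families have income below KSh 540,000.
H = 126/132 = 95.5%.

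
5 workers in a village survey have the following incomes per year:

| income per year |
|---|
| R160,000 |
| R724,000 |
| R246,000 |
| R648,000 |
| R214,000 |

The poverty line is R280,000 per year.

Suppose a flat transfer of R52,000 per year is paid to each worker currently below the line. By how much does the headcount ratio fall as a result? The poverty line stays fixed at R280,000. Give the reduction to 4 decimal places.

0.2000

Before: below the line — R160,000, R214,000, R246,000; headcount ratio = 0.600000.
After the R52,000 transfer: below the line — R212,000, R266,000; headcount ratio = 0.400000.
Reduction = 0.600000 − 0.400000 = 0.2000.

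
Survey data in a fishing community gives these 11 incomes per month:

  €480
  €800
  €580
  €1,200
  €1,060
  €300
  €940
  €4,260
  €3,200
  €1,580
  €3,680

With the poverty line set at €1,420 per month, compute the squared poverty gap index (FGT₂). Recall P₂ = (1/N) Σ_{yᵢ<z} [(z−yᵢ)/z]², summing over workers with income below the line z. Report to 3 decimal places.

0.164

Incomes under z: €300, €480, €580, €800, €940, €1,060, €1,200 (q = 7 of N = 11).
Normalized shortfalls: (1420−300)/1420 = 0.7887; (1420−480)/1420 = 0.6620; (1420−580)/1420 = 0.5915; (1420−800)/1420 = 0.4366; (1420−940)/1420 = 0.3380; (1420−1060)/1420 = 0.2535; (1420−1200)/1420 = 0.1549.
Squared: 0.6221; 0.4382; 0.3499; 0.1906; 0.1143; 0.0643; 0.0240.
Sum = 1.803412; P₂ = 1.803412 / 11 = 0.164.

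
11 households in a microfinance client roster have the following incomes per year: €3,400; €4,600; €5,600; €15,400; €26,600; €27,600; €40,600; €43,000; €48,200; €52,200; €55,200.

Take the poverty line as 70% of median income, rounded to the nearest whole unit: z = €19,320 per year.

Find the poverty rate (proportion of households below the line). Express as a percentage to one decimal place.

4 of the 11 households have income below €19,320.
H = 4/11 = 36.4%.

36.4%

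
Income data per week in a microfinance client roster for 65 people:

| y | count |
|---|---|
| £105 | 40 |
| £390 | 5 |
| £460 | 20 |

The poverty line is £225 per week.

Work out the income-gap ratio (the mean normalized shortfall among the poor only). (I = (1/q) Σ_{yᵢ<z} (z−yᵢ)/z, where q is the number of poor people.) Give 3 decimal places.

0.533

Incomes under z: 40×£105 (q = 40 of N = 65).
Relative gaps: 0.5333 (×40); sum = 21.333333.
The income-gap ratio divides by q (the poor only): 21.333333 / 40 = 0.533.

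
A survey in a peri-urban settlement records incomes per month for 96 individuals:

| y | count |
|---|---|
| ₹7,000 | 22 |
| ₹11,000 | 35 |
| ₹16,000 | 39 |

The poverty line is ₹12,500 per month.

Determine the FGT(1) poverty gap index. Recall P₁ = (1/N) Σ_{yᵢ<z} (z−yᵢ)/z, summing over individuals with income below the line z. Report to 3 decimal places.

0.145

Incomes under z: 22×₹7,000, 35×₹11,000 (q = 57 of N = 96).
Shortfall ratios: (12500−7000)/12500 = 0.4400 (×22); (12500−11000)/12500 = 0.1200 (×35).
Sum of shortfalls = 13.880000; P₁ averages over all N: 13.880000 / 96 = 0.145.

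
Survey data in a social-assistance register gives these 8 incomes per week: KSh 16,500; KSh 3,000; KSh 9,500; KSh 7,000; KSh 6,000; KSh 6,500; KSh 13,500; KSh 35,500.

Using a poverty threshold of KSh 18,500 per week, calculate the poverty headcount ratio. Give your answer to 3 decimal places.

0.875

7 of the 8 households have income below KSh 18,500.
H = 7/8 = 0.875.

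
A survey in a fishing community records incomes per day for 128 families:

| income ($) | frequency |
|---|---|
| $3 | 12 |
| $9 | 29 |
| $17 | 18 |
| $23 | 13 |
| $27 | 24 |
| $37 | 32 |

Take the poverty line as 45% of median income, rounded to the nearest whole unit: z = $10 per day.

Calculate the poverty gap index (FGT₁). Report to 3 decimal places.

Below z: 12×$3, 29×$9 (q = 41 of N = 128).
Shortfall ratios: (10−3)/10 = 0.7000 (×12); (10−9)/10 = 0.1000 (×29).
Sum of shortfalls = 11.300000; P₁ averages over all N: 11.300000 / 128 = 0.088.

0.088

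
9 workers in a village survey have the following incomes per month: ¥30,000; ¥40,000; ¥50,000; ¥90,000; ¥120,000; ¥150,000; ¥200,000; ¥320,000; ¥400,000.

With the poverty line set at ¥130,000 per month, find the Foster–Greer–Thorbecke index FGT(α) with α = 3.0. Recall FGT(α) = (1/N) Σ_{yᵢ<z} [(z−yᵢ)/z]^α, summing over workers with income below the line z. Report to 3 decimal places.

Incomes under z: ¥30,000, ¥40,000, ¥50,000, ¥90,000, ¥120,000 (q = 5 of N = 9).
Relative gaps: (130000−30000)/130000 = 0.7692; (130000−40000)/130000 = 0.6923; (130000−50000)/130000 = 0.6154; (130000−90000)/130000 = 0.3077; (130000−120000)/130000 = 0.0769.
Raised to α = 3.0: 0.45517; 0.33182; 0.23305; 0.02913; 0.00046.
Sum = 1.049613; FGT(3.0) = 1.049613 / 9 = 0.117.

0.117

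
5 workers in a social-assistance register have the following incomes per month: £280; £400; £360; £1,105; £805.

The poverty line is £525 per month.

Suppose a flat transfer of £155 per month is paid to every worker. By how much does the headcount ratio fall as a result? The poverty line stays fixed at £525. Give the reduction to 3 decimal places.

Before: below the line — £280, £360, £400; headcount ratio = 0.60000.
After the £155 transfer: below the line — £435, £515; headcount ratio = 0.40000.
Reduction = 0.60000 − 0.40000 = 0.200.

0.200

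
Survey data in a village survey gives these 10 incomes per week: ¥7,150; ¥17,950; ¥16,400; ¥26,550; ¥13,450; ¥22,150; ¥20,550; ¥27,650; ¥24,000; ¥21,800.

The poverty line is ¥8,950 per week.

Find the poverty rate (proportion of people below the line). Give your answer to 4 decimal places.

1 of the 10 people have income below ¥8,950.
H = 1/10 = 0.1000.

0.1000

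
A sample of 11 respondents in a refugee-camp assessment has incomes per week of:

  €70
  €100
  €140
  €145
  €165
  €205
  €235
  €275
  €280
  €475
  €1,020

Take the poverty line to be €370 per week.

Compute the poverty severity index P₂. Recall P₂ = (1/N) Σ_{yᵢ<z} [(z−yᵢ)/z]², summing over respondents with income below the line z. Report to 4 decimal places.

Below z: €70, €100, €140, €145, €165, €205, €235, €275, €280 (q = 9 of N = 11).
Shortfall ratios: (370−70)/370 = 0.8108; (370−100)/370 = 0.7297; (370−140)/370 = 0.6216; (370−145)/370 = 0.6081; (370−165)/370 = 0.5541; (370−205)/370 = 0.4459; (370−235)/370 = 0.3649; (370−275)/370 = 0.2568; (370−280)/370 = 0.2432.
Squared: 0.6574; 0.5325; 0.3864; 0.3698; 0.3070; 0.1989; 0.1331; 0.0659; 0.0592.
Sum = 2.710190; P₂ = 2.710190 / 11 = 0.2464.

0.2464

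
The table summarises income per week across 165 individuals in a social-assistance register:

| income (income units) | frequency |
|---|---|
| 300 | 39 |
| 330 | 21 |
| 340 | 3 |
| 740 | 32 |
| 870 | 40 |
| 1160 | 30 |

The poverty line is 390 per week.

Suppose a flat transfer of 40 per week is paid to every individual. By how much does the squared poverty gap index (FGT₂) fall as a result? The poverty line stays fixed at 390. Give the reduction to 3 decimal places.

0.012

Before: below the line — 39×300, 21×330, 3×340; squared poverty gap index (FGT₂) = 0.01590.
After the 40 transfer: below the line — 39×340, 21×370, 3×380; squared poverty gap index (FGT₂) = 0.00423.
Reduction = 0.01590 − 0.00423 = 0.012.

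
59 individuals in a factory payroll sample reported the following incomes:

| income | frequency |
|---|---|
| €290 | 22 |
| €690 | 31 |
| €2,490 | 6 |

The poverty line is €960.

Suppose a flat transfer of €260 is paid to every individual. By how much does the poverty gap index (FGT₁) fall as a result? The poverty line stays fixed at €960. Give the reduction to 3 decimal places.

Before: below the line — 22×€290, 31×€690; poverty gap index (FGT₁) = 0.40802.
After the €260 transfer: below the line — 22×€550, 31×€950; poverty gap index (FGT₁) = 0.16472.
Reduction = 0.40802 − 0.16472 = 0.243.

0.243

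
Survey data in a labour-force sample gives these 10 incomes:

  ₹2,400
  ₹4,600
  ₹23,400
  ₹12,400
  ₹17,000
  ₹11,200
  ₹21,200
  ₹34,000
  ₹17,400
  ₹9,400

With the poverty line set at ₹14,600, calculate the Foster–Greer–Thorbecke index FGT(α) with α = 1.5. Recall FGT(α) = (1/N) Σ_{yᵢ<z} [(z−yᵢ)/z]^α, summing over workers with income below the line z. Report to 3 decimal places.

0.171

Below the line: ₹2,400, ₹4,600, ₹9,400, ₹11,200, ₹12,400 (q = 5 of N = 10).
Relative gaps: (14600−2400)/14600 = 0.8356; (14600−4600)/14600 = 0.6849; (14600−9400)/14600 = 0.3562; (14600−11200)/14600 = 0.2329; (14600−12400)/14600 = 0.1507.
Raised to α = 1.5: 0.76385; 0.56685; 0.21256; 0.11238; 0.05849.
Sum = 1.714138; FGT(1.5) = 1.714138 / 10 = 0.171.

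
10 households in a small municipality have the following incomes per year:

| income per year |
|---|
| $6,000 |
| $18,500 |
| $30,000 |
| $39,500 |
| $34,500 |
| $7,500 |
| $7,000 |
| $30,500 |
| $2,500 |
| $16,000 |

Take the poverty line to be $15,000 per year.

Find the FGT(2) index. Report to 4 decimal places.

Poor units: $2,500, $6,000, $7,000, $7,500 (q = 4 of N = 10).
Relative gaps: (15000−2500)/15000 = 0.8333; (15000−6000)/15000 = 0.6000; (15000−7000)/15000 = 0.5333; (15000−7500)/15000 = 0.5000.
Squared: 0.6944; 0.3600; 0.2844; 0.2500.
Sum = 1.588889; P₂ = 1.588889 / 10 = 0.1589.

0.1589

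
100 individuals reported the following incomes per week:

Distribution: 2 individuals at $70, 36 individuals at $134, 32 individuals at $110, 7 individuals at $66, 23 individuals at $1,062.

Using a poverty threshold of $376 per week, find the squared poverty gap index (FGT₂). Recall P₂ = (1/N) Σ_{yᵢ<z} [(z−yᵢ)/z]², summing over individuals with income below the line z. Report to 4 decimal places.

Poor units: 7×$66, 2×$70, 32×$110, 36×$134 (q = 77 of N = 100).
Gap ratios (z−y)/z: (376−66)/376 = 0.8245 (×7); (376−70)/376 = 0.8138 (×2); (376−110)/376 = 0.7074 (×32); (376−134)/376 = 0.6436 (×36).
Squared: 0.6797 (×7); 0.6623 (×2); 0.5005 (×32); 0.4142 (×36).
Sum = 37.011006; P₂ = 37.011006 / 100 = 0.3701.

0.3701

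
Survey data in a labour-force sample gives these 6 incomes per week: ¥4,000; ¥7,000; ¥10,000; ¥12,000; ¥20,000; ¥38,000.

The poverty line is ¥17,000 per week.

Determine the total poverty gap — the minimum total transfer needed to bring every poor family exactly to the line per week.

Below the line: ¥4,000, ¥7,000, ¥10,000, ¥12,000 (q = 4 of N = 6).
Individual gaps: 17000−4000 = 13000; 17000−7000 = 10000; 17000−10000 = 7000; 17000−12000 = 5000.
Aggregate gap = ¥35,000.

¥35,000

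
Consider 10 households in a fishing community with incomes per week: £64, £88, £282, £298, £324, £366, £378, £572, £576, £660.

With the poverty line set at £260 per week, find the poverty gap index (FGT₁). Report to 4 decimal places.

Incomes under z: £64, £88 (q = 2 of N = 10).
Gap ratios (z−y)/z: (260−64)/260 = 0.7538; (260−88)/260 = 0.6615.
Σ = 1.415385. Dividing by the full population N = 10 gives P₁ = 0.1415.

0.1415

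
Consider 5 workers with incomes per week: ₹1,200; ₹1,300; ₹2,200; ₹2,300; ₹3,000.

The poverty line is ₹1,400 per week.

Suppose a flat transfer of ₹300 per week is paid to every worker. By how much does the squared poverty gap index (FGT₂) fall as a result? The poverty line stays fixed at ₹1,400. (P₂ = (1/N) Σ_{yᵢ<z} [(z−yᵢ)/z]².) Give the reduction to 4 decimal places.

Before: below the line — ₹1,200, ₹1,300; squared poverty gap index (FGT₂) = 0.005102.
After the ₹300 transfer: below the line — none; squared poverty gap index (FGT₂) = 0.000000.
Reduction = 0.005102 − 0.000000 = 0.0051.

0.0051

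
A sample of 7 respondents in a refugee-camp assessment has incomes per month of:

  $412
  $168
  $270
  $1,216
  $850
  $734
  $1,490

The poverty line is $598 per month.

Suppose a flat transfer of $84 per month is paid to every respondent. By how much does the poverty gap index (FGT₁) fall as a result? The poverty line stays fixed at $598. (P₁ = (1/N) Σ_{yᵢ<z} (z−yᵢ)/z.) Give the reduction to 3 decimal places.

Before: below the line — $168, $270, $412; poverty gap index (FGT₁) = 0.22551.
After the $84 transfer: below the line — $252, $354, $496; poverty gap index (FGT₁) = 0.16531.
Reduction = 0.22551 − 0.16531 = 0.060.

0.060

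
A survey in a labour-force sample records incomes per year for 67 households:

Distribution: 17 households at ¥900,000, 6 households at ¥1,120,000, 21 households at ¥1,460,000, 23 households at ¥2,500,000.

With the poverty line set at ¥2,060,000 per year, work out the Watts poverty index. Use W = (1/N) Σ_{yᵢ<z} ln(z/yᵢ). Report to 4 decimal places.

Below z: 17×¥900,000, 6×¥1,120,000, 21×¥1,460,000 (q = 44 of N = 67).
Log gaps: ln(2060000/900000) = 0.8281 (×17); ln(2060000/1120000) = 0.6094 (×6); ln(2060000/1460000) = 0.3443 (×21).
W = 24.963055 / 67 = 0.3726.

0.3726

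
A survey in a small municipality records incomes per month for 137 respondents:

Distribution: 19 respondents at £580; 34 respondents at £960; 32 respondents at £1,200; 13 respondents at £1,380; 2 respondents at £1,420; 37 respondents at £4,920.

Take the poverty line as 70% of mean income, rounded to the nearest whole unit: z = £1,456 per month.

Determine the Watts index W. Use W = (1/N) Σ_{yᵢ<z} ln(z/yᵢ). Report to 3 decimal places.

Below z: 19×£580, 34×£960, 32×£1,200, 13×£1,380, 2×£1,420 (q = 100 of N = 137).
ln(z/y) terms: ln(1456/580) = 0.9204 (×19); ln(1456/960) = 0.4165 (×34); ln(1456/1200) = 0.1934 (×32); ln(1456/1380) = 0.0536 (×13); ln(1456/1420) = 0.0250 (×2).
W = 38.584370 / 137 = 0.282.

0.282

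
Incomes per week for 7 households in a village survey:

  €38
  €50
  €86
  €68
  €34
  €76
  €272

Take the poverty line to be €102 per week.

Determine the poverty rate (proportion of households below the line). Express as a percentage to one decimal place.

85.7%

6 of the 7 households have income below €102.
H = 6/7 = 85.7%.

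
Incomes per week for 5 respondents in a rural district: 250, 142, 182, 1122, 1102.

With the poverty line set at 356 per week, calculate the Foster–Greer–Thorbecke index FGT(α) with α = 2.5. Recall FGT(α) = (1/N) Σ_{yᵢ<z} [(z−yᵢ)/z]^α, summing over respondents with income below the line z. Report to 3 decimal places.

Incomes under z: 142, 182, 250 (q = 3 of N = 5).
Normalized shortfalls: (356−142)/356 = 0.6011; (356−182)/356 = 0.4888; (356−250)/356 = 0.2978.
Raised to α = 2.5: 0.28016; 0.16701; 0.04838.
Sum = 0.495551; FGT(2.5) = 0.495551 / 5 = 0.099.

0.099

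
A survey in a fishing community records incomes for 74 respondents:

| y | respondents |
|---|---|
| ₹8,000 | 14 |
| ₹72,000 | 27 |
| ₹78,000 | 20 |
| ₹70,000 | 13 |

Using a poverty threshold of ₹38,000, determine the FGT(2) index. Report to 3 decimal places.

Poor units: 14×₹8,000 (q = 14 of N = 74).
Gap ratios (z−y)/z: (38000−8000)/38000 = 0.7895 (×14).
Squared: 0.6233 (×14).
Sum = 8.725762; P₂ = 8.725762 / 74 = 0.118.

0.118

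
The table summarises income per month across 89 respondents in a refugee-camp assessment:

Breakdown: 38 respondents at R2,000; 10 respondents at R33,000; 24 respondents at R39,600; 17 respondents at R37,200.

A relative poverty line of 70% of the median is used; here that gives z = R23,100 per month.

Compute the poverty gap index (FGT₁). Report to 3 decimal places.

0.390

Below z: 38×R2,000 (q = 38 of N = 89).
Relative gaps: (23100−2000)/23100 = 0.9134 (×38).
Σ = 34.709957. Dividing by the full population N = 89 gives P₁ = 0.390.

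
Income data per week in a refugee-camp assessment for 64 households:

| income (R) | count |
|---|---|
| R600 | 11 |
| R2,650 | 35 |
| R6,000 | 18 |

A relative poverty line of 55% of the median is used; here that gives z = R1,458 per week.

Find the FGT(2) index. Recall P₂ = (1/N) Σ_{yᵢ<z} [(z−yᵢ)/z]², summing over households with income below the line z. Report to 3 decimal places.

Below the line: 11×R600 (q = 11 of N = 64).
Normalized shortfalls: (1458−600)/1458 = 0.5885 (×11).
Squared: 0.3463 (×11).
Sum = 3.809362; P₂ = 3.809362 / 64 = 0.060.

0.060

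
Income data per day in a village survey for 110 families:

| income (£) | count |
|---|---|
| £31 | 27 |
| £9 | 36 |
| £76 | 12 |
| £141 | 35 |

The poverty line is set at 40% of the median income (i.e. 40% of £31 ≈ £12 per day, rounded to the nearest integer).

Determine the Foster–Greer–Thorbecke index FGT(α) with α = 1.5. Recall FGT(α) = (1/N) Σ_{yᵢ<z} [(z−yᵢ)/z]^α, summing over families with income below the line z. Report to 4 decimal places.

0.0409

Below z: 36×£9 (q = 36 of N = 110).
Normalized shortfalls: (12−9)/12 = 0.2500 (×36).
Raised to α = 1.5: 0.12500 (×36).
Sum = 4.500000; FGT(1.5) = 4.500000 / 110 = 0.0409.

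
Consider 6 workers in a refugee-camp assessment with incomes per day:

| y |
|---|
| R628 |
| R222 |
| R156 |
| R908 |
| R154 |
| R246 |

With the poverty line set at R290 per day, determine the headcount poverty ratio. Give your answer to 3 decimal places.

4 of the 6 workers have income below R290.
H = 4/6 = 0.667.

0.667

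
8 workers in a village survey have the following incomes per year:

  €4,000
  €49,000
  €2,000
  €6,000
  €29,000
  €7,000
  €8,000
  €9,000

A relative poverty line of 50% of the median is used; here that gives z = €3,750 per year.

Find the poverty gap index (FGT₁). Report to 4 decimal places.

Below z: €2,000 (q = 1 of N = 8).
Shortfall ratios: (3750−2000)/3750 = 0.4667.
Sum of shortfalls = 0.466667; P₁ averages over all N: 0.466667 / 8 = 0.0583.

0.0583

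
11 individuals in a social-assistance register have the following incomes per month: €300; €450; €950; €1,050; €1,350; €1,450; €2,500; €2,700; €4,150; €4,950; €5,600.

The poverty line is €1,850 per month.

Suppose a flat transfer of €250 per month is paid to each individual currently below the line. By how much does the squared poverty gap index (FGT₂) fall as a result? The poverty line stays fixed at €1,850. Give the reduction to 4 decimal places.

Before: below the line — €300, €450, €950, €1,050, €1,350, €1,450; squared poverty gap index (FGT₂) = 0.165283.
After the €250 transfer: below the line — €550, €700, €1,200, €1,300, €1,600, €1,700; squared poverty gap index (FGT₂) = 0.101534.
Reduction = 0.165283 − 0.101534 = 0.0637.

0.0637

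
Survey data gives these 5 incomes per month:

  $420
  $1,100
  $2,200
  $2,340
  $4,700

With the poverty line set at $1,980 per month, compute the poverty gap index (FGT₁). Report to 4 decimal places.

0.2465

Below z: $420, $1,100 (q = 2 of N = 5).
Gap ratios (z−y)/z: (1980−420)/1980 = 0.7879; (1980−1100)/1980 = 0.4444.
Sum of shortfalls = 1.232323; P₁ averages over all N: 1.232323 / 5 = 0.2465.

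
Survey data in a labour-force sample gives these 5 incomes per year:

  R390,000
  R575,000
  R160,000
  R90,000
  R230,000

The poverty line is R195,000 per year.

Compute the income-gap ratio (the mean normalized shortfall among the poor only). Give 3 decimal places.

Poor units: R90,000, R160,000 (q = 2 of N = 5).
Relative gaps: 0.5385, 0.1795; sum = 0.717949.
I averages over the q = 2 poor units only: 0.717949 / 2 = 0.359.

0.359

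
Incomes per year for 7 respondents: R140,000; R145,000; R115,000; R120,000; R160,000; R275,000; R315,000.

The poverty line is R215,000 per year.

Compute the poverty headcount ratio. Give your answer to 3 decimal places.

0.714

5 of the 7 respondents have income below R215,000.
H = 5/7 = 0.714.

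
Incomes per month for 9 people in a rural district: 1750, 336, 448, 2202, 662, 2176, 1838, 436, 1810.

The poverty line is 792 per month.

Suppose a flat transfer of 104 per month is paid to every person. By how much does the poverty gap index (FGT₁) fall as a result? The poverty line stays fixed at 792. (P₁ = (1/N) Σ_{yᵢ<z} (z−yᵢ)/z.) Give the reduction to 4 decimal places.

0.0584

Before: below the line — 336, 436, 448, 662; poverty gap index (FGT₁) = 0.180415.
After the 104 transfer: below the line — 440, 540, 552, 766; poverty gap index (FGT₁) = 0.122054.
Reduction = 0.180415 − 0.122054 = 0.0584.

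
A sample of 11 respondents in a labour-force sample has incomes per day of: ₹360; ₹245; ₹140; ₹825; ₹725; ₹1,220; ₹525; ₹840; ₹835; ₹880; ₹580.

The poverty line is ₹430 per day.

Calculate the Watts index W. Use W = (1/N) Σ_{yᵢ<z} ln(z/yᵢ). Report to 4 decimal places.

Incomes under z: ₹140, ₹245, ₹360 (q = 3 of N = 11).
ln(z/y) terms: ln(430/140) = 1.1221; ln(430/245) = 0.5625; ln(430/360) = 0.1777.
W = 1.862351 / 11 = 0.1693.

0.1693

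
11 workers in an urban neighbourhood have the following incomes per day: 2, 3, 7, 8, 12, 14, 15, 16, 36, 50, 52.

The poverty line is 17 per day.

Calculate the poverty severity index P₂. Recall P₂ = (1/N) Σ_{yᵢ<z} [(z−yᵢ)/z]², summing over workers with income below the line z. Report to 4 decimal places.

Below z: 2, 3, 7, 8, 12, 14, 15, 16 (q = 8 of N = 11).
Normalized shortfalls: (17−2)/17 = 0.8824; (17−3)/17 = 0.8235; (17−7)/17 = 0.5882; (17−8)/17 = 0.5294; (17−12)/17 = 0.2941; (17−14)/17 = 0.1765; (17−15)/17 = 0.1176; (17−16)/17 = 0.0588.
Squared: 0.7785; 0.6782; 0.3460; 0.2803; 0.0865; 0.0311; 0.0138; 0.0035.
Sum = 2.217993; P₂ = 2.217993 / 11 = 0.2016.

0.2016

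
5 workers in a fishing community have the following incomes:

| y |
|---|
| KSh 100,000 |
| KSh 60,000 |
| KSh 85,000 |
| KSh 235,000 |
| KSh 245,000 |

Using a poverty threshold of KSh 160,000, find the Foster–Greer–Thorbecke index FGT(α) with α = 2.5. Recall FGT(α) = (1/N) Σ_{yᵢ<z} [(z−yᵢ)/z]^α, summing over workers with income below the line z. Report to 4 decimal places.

Below the line: KSh 60,000, KSh 85,000, KSh 100,000 (q = 3 of N = 5).
Normalized shortfalls: (160000−60000)/160000 = 0.6250; (160000−85000)/160000 = 0.4688; (160000−100000)/160000 = 0.3750.
Raised to α = 2.5: 0.30882; 0.15044; 0.08611.
Sum = 0.545368; FGT(2.5) = 0.545368 / 5 = 0.1091.

0.1091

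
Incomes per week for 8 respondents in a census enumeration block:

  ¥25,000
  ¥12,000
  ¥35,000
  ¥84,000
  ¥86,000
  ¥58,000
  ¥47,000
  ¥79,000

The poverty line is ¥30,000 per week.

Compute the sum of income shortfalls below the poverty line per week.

¥23,000

Poor units: ¥12,000, ¥25,000 (q = 2 of N = 8).
Individual gaps: 30000−12000 = 18000; 30000−25000 = 5000.
Aggregate gap = ¥23,000.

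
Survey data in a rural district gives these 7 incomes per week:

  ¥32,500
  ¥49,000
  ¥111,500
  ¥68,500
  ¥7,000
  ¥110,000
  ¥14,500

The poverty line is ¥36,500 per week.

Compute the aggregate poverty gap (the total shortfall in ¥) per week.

¥55,500

Below the line: ¥7,000, ¥14,500, ¥32,500 (q = 3 of N = 7).
Individual gaps: 36500−7000 = 29500; 36500−14500 = 22000; 36500−32500 = 4000.
Aggregate gap = ¥55,500.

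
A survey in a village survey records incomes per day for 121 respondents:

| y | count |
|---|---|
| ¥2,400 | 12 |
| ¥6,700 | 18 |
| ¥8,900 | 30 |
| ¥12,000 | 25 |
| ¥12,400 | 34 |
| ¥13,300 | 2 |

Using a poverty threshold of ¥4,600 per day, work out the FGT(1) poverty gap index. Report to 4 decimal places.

0.0474

Poor units: 12×¥2,400 (q = 12 of N = 121).
Gap ratios (z−y)/z: (4600−2400)/4600 = 0.4783 (×12).
Σ = 5.739130. Dividing by the full population N = 121 gives P₁ = 0.0474.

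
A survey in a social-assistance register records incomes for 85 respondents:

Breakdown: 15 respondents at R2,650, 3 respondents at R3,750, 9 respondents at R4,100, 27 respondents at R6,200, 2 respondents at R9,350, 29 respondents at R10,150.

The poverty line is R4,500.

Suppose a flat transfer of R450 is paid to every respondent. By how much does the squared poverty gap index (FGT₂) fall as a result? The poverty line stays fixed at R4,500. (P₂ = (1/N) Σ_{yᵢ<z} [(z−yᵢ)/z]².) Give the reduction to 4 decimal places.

Before: below the line — 15×R2,650, 3×R3,750, 9×R4,100; squared poverty gap index (FGT₂) = 0.031643.
After the R450 transfer: below the line — 15×R3,100, 3×R4,200; squared poverty gap index (FGT₂) = 0.017237.
Reduction = 0.031643 − 0.017237 = 0.0144.

0.0144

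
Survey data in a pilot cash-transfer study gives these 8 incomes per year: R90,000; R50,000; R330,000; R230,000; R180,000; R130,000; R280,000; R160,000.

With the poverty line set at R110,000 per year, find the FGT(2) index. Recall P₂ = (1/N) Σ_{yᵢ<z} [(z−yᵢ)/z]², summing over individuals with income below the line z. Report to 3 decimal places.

Poor units: R50,000, R90,000 (q = 2 of N = 8).
Shortfall ratios: (110000−50000)/110000 = 0.5455; (110000−90000)/110000 = 0.1818.
Squared: 0.2975; 0.0331.
Sum = 0.330579; P₂ = 0.330579 / 8 = 0.041.

0.041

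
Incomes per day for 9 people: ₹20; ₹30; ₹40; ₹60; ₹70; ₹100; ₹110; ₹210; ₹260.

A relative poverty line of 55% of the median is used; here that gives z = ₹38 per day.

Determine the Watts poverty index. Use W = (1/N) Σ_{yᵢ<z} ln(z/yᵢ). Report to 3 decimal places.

Below z: ₹20, ₹30 (q = 2 of N = 9).
Log gaps: ln(38/20) = 0.6419; ln(38/30) = 0.2364.
W = 0.878243 / 9 = 0.098.

0.098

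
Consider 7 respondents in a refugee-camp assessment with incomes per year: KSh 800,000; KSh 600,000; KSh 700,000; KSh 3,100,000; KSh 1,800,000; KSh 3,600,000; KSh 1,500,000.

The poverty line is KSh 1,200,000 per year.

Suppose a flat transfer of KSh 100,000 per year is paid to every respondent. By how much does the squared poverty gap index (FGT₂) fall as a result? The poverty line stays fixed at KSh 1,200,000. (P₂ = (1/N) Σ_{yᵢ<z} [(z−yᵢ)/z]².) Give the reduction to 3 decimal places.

Before: below the line — KSh 600,000, KSh 700,000, KSh 800,000; squared poverty gap index (FGT₂) = 0.07639.
After the KSh 100,000 transfer: below the line — KSh 700,000, KSh 800,000, KSh 900,000; squared poverty gap index (FGT₂) = 0.04960.
Reduction = 0.07639 − 0.04960 = 0.027.

0.027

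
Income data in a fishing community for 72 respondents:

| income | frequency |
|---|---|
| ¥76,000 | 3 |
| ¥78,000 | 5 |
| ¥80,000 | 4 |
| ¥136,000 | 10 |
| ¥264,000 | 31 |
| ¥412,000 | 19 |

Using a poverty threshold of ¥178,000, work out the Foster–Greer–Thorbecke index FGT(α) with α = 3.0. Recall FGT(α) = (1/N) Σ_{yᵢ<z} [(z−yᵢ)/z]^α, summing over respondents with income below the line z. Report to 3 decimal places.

Poor units: 3×¥76,000, 5×¥78,000, 4×¥80,000, 10×¥136,000 (q = 22 of N = 72).
Gap ratios (z−y)/z: (178000−76000)/178000 = 0.5730 (×3); (178000−78000)/178000 = 0.5618 (×5); (178000−80000)/178000 = 0.5506 (×4); (178000−136000)/178000 = 0.2360 (×10).
Raised to α = 3.0: 0.18817 (×3); 0.17731 (×5); 0.16689 (×4); 0.01314 (×10).
Sum = 2.249970; FGT(3.0) = 2.249970 / 72 = 0.031.

0.031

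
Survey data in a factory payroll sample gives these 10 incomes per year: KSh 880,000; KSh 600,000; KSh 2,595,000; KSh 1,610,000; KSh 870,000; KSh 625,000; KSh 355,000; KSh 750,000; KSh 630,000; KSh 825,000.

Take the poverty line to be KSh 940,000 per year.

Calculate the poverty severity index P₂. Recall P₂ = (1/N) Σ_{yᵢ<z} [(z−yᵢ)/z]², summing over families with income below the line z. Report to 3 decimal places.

Incomes under z: KSh 355,000, KSh 600,000, KSh 625,000, KSh 630,000, KSh 750,000, KSh 825,000, KSh 870,000, KSh 880,000 (q = 8 of N = 10).
Gap ratios (z−y)/z: (940000−355000)/940000 = 0.6223; (940000−600000)/940000 = 0.3617; (940000−625000)/940000 = 0.3351; (940000−630000)/940000 = 0.3298; (940000−750000)/940000 = 0.2021; (940000−825000)/940000 = 0.1223; (940000−870000)/940000 = 0.0745; (940000−880000)/940000 = 0.0638.
Squared: 0.3873; 0.1308; 0.1123; 0.1088; 0.0409; 0.0150; 0.0055; 0.0041.
Sum = 0.804634; P₂ = 0.804634 / 10 = 0.080.

0.080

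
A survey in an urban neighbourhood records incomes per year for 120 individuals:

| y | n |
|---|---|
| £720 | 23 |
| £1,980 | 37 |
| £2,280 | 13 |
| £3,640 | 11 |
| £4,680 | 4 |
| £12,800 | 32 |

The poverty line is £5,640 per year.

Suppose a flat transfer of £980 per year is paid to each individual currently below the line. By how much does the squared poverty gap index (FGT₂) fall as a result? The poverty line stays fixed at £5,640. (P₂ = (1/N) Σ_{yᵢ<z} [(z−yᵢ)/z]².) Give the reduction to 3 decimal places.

Before: below the line — 23×£720, 37×£1,980, 13×£2,280, 11×£3,640, 4×£4,680; squared poverty gap index (FGT₂) = 0.32664.
After the £980 transfer: below the line — 23×£1,700, 37×£2,960, 13×£3,260, 11×£4,620; squared poverty gap index (FGT₂) = 0.18545.
Reduction = 0.32664 − 0.18545 = 0.141.

0.141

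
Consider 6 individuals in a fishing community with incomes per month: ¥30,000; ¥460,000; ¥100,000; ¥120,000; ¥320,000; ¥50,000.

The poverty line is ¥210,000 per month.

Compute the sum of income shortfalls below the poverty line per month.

Below z: ¥30,000, ¥50,000, ¥100,000, ¥120,000 (q = 4 of N = 6).
Individual gaps: 210000−30000 = 180000; 210000−50000 = 160000; 210000−100000 = 110000; 210000−120000 = 90000.
Aggregate gap = ¥540,000.

¥540,000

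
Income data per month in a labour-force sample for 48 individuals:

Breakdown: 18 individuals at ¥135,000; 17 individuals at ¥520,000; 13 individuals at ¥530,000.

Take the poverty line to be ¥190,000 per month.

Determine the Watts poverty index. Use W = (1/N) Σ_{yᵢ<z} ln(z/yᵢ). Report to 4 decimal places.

Below the line: 18×¥135,000 (q = 18 of N = 48).
ln(z/y) terms: ln(190000/135000) = 0.3417 (×18).
W = 6.151487 / 48 = 0.1282.

0.1282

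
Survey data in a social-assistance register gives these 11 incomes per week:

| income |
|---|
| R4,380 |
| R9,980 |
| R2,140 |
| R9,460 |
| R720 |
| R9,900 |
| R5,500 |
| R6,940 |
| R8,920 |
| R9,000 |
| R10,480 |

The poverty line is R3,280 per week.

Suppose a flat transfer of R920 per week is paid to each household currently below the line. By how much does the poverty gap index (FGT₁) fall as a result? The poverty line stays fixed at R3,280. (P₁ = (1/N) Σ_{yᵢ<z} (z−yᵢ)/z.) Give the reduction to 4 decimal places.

0.0510

Before: below the line — R720, R2,140; poverty gap index (FGT₁) = 0.102550.
After the R920 transfer: below the line — R1,640, R3,060; poverty gap index (FGT₁) = 0.051552.
Reduction = 0.102550 − 0.051552 = 0.0510.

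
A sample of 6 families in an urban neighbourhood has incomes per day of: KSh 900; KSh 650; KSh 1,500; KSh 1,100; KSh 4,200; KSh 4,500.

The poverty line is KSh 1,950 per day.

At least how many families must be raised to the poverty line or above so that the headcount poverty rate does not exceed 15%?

4 of the 6 families are poor, so H = 4/6 = 0.667.
A headcount ratio of at most 15% allows at most ⌊0.15 × 6⌋ = 0 poor families.
So at least 4 − 0 = 4 must be lifted.

4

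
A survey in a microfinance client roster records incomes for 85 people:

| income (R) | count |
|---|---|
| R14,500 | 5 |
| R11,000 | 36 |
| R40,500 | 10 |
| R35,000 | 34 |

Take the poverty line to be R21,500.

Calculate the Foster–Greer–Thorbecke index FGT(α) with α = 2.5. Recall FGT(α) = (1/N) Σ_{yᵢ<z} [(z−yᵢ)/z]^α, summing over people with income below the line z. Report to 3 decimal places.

Below z: 36×R11,000, 5×R14,500 (q = 41 of N = 85).
Normalized shortfalls: (21500−11000)/21500 = 0.4884 (×36); (21500−14500)/21500 = 0.3256 (×5).
Raised to α = 2.5: 0.16668 (×36); 0.06049 (×5).
Sum = 6.302818; FGT(2.5) = 6.302818 / 85 = 0.074.

0.074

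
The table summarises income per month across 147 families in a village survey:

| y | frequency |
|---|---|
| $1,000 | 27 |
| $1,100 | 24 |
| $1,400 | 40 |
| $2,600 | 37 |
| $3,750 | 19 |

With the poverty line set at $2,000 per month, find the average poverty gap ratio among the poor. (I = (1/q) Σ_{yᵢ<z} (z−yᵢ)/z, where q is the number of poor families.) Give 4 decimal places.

Poor units: 27×$1,000, 24×$1,100, 40×$1,400 (q = 91 of N = 147).
Shortfall ratios (z−y)/z: 0.5000 (×27), 0.4500 (×24), 0.3000 (×40); sum = 36.300000.
The income-gap ratio divides by q (the poor only): 36.300000 / 91 = 0.3989.

0.3989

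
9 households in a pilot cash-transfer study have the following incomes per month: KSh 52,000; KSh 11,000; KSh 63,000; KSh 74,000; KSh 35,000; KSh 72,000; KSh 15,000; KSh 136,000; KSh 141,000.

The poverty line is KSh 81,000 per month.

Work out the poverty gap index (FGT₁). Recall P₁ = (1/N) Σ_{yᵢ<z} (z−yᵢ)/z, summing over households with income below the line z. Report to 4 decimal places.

Below z: KSh 11,000, KSh 15,000, KSh 35,000, KSh 52,000, KSh 63,000, KSh 72,000, KSh 74,000 (q = 7 of N = 9).
Shortfall ratios: (81000−11000)/81000 = 0.8642; (81000−15000)/81000 = 0.8148; (81000−35000)/81000 = 0.5679; (81000−52000)/81000 = 0.3580; (81000−63000)/81000 = 0.2222; (81000−72000)/81000 = 0.1111; (81000−74000)/81000 = 0.0864.
Sum of shortfalls = 3.024691; P₁ averages over all N: 3.024691 / 9 = 0.3361.

0.3361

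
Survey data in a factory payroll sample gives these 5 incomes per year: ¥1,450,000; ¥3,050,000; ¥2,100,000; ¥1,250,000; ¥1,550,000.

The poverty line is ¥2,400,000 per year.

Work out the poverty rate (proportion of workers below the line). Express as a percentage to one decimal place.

4 of the 5 workers have income below ¥2,400,000.
H = 4/5 = 80.0%.

80.0%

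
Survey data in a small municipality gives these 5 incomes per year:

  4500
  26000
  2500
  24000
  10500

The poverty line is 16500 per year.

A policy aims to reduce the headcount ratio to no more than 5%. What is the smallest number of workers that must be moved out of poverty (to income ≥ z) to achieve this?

3

Currently q = 3 of N = 5 are below the line (H = 0.600).
A headcount ratio of at most 5% allows at most ⌊0.05 × 5⌋ = 0 poor workers.
So at least 3 − 0 = 3 must be lifted.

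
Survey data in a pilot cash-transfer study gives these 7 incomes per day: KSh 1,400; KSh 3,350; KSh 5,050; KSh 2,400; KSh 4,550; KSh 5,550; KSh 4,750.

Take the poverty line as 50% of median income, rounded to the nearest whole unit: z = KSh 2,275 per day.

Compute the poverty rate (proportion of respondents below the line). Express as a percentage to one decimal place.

14.3%

1 of the 7 respondents have income below KSh 2,275.
H = 1/7 = 14.3%.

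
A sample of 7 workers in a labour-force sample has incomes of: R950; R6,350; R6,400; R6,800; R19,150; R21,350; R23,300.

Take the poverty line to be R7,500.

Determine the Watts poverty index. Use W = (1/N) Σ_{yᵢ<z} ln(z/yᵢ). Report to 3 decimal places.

0.356

Below z: R950, R6,350, R6,400, R6,800 (q = 4 of N = 7).
Log gaps: ln(7500/950) = 2.0662; ln(7500/6350) = 0.1664; ln(7500/6400) = 0.1586; ln(7500/6800) = 0.0980.
W = 2.489230 / 7 = 0.356.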